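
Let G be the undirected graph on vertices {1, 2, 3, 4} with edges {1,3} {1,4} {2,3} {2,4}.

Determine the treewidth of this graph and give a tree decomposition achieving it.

Treewidth 2.
Bags: B1 = {2, 3, 4}  B2 = {1, 3, 4}
Tree: B1–B2

Every bag has size at most 3, so the width is 3 − 1 = 2 and tw(G) ≤ 2. Since 4–2–3–1–4 is a cycle in G, G is not acyclic. Forests are exactly the graphs of treewidth ≤ 1, so tw(G) ≥ 2. Hence tw(G) = 2 exactly.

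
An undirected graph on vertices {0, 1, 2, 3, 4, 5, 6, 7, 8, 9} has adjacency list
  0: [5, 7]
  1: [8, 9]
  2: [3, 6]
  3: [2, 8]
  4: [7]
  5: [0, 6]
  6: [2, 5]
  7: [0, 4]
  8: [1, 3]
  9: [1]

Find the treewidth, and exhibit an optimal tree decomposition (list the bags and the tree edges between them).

Each bag holds 2 vertices, so the decomposition has width 1, which upper-bounds the treewidth. Since G has at least one edge (e.g. 4–7), it is not an edgeless graph, so tw(G) ≥ 1. The upper and lower bounds meet at 1, so that is the treewidth.

Treewidth 1.
Bags: B1 = {4, 7}  B2 = {0, 7}  B3 = {0, 5}  B4 = {5, 6}  B5 = {2, 6}  B6 = {2, 3}  B7 = {3, 8}  B8 = {1, 8}  B9 = {1, 9}
Tree: B1–B2, B2–B3, B3–B4, B4–B5, B5–B6, B6–B7, B7–B8, B8–B9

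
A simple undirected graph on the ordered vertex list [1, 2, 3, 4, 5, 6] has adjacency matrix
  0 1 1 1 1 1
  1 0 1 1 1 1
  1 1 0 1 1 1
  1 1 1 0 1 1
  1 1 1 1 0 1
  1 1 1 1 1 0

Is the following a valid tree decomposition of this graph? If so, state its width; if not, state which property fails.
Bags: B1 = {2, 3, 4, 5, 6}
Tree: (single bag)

No — vertex 1 appears in no bag.

A tree decomposition must satisfy three properties: every vertex lies in some bag; for every edge, both endpoints lie together in some bag; and for every vertex, the bags containing it form a connected subtree. Here vertex 1 appears in no bag, so the decomposition is invalid.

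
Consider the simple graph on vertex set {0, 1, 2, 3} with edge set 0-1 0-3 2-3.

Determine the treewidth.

1

A width-1 tree decomposition is:
Bags: B1 = {0, 3}  B2 = {0, 1}  B3 = {2, 3}
Tree: B1–B2, B1–B3
Each bag holds 2 vertices, so the decomposition has width 1, which upper-bounds the treewidth. Since G has at least one edge (e.g. 3–0), it is not an edgeless graph, so tw(G) ≥ 1. Therefore the treewidth is 1.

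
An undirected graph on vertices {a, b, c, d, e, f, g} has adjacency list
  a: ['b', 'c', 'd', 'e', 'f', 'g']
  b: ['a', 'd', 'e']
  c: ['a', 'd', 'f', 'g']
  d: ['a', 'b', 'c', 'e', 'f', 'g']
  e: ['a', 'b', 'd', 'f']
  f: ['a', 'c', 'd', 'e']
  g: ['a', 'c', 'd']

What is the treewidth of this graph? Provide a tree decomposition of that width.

Treewidth 3.
One such decomposition:
Bags: B1 = {a, c, d, f}  B2 = {a, d, e, f}  B3 = {a, c, d, g}  B4 = {a, b, d, e}
Tree: B1–B2, B1–B3, B2–B4

The largest bag has 4 vertices, giving width 3; this decomposition certifies tw(G) ≤ 3. Conversely, {a, c, d, g} is a clique of size 4, and the vertices of any clique must share a bag in every tree decomposition; so some bag has ≥ 4 vertices and tw(G) ≥ 3. Combining the bounds, tw(G) = 3.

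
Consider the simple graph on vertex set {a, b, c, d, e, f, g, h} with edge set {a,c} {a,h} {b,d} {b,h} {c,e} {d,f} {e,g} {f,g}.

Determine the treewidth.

2

A width-2 tree decomposition is:
Bags: B1 = {a, b, h}  B2 = {a, b, c}  B3 = {b, c, e}  B4 = {b, e, g}  B5 = {b, f, g}  B6 = {b, d, f}
Tree: B1–B2, B2–B3, B3–B4, B4–B5, B5–B6
Every bag has size at most 3, so the width is 3 − 1 = 2 and tw(G) ≤ 2. For the lower bound, G contains the cycle b–h–a–c–e–g–f–d–b, so G is not a forest; only forests have treewidth ≤ 1, hence tw(G) ≥ 2. Combining the bounds, tw(G) = 2.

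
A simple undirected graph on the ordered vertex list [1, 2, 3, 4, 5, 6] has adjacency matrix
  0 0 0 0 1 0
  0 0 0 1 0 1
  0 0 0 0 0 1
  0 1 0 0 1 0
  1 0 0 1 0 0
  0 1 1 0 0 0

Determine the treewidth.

1

A width-1 tree decomposition is:
Bags: B1 = {1, 5}  B2 = {4, 5}  B3 = {2, 4}  B4 = {2, 6}  B5 = {3, 6}
Tree: B1–B2, B2–B3, B3–B4, B4–B5
The largest bag has 2 vertices, giving width 1; this decomposition certifies tw(G) ≤ 1. G has an edge, so its treewidth is at least 1. The upper and lower bounds meet at 1, so that is the treewidth.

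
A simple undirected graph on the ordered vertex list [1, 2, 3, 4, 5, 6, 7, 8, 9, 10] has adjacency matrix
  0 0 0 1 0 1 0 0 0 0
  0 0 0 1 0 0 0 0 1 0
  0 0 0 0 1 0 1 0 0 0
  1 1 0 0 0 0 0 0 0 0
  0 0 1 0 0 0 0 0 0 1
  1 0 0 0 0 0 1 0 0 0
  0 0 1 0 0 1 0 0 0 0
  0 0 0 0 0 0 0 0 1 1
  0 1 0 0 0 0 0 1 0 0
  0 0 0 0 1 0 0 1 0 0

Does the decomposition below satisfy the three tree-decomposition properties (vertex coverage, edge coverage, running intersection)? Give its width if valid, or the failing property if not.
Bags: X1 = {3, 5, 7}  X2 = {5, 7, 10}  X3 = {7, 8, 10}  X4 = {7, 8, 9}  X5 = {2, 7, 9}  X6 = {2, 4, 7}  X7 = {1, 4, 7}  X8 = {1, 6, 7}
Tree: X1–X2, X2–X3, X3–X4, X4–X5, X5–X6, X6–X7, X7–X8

Yes; width 2.

Checking the three conditions: (i) the bags cover all of {1, 2, 3, 4, 5, 6, 7, 8, 9, 10}; (ii) for each edge, some bag contains both endpoints; (iii) the bags containing any fixed vertex form a subtree. All hold, so the decomposition is valid with width 3 − 1 = 2.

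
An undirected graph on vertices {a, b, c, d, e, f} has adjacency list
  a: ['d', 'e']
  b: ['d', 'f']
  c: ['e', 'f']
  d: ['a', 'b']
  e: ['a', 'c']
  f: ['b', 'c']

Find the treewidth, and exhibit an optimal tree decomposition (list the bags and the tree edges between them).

Treewidth 2.
Bags: B1 = {c, e, f}  B2 = {b, e, f}  B3 = {b, d, e}  B4 = {a, d, e}
Tree: B1–B2, B2–B3, B3–B4

Each bag holds 3 vertices, so the decomposition has width 2, which upper-bounds the treewidth. Since e–c–f–b–d–a–e is a cycle in G, G is not acyclic. Forests are exactly the graphs of treewidth ≤ 1, so tw(G) ≥ 2. Combining the bounds, tw(G) = 2.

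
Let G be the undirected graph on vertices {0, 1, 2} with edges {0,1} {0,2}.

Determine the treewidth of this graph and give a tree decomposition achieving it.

Every bag has size at most 2, so the width is 2 − 1 = 1 and tw(G) ≤ 1. Any graph with an edge has treewidth ≥ 1, and G has the edge 2–0. Hence tw(G) = 1 exactly.

Treewidth 1.
Bags: B1 = {0, 2}  B2 = {0, 1}
Tree: B1–B2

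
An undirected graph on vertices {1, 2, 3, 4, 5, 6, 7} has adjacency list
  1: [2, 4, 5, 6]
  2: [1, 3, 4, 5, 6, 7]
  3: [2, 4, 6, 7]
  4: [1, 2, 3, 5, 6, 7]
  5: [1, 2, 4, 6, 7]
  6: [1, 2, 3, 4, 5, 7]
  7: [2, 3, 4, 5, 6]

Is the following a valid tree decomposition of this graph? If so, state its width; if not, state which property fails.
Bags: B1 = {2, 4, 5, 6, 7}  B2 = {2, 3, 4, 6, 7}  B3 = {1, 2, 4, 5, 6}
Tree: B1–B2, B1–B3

Yes; width 4.

Vertex coverage: the bags together contain {1, 2, 3, 4, 5, 6, 7}, the full vertex set. Edge coverage: each edge of G has both endpoints in at least one bag. Running intersection: for every vertex, the bags containing it form a connected subtree. All three properties hold, so this is a valid tree decomposition of width max|bag| − 1 = 4, and hence tw(G) ≤ 4.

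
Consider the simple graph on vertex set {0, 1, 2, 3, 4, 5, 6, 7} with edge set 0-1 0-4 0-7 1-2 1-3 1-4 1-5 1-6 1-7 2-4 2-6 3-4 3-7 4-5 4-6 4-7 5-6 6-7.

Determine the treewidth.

A width-3 tree decomposition is:
Bags: B1 = {0, 1, 4, 7}  B2 = {1, 3, 4, 7}  B3 = {1, 4, 6, 7}  B4 = {1, 2, 4, 6}  B5 = {1, 4, 5, 6}
Tree: B1–B2, B2–B3, B3–B4, B3–B5
Each bag holds 4 vertices, so the decomposition has width 3, which upper-bounds the treewidth. Conversely, {0, 1, 4, 7} is a clique of size 4, and the vertices of any clique must share a bag in every tree decomposition; so some bag has ≥ 4 vertices and tw(G) ≥ 3. Hence tw(G) = 3 exactly.

3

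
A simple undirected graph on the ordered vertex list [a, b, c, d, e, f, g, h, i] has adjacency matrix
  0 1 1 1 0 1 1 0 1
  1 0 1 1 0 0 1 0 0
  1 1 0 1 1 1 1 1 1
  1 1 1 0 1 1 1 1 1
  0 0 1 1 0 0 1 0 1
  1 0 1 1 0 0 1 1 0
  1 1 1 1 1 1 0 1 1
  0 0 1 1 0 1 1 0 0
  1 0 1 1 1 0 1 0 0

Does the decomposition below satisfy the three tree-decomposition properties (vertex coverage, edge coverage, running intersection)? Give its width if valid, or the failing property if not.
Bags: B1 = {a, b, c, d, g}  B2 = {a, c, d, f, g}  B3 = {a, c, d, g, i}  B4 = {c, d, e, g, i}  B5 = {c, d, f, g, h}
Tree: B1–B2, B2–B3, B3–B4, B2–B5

Yes; width 4.

Every vertex of G appears in some bag (union = {a, b, c, d, e, f, g, h, i}); every edge is covered by a bag; and for each vertex v the set of bags containing v is connected in the bag tree. The decomposition is therefore valid. The largest bag has 5 vertices, so the width is 4.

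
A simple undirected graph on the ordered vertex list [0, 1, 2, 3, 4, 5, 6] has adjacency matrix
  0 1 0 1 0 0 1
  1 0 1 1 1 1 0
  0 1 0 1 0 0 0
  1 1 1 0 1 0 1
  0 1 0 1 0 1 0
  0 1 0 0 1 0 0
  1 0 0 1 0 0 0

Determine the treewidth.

A width-2 tree decomposition is:
Bags: B1 = {1, 3, 4}  B2 = {1, 2, 3}  B3 = {0, 1, 3}  B4 = {0, 3, 6}  B5 = {1, 4, 5}
Tree: B1–B2, B1–B3, B3–B4, B1–B5
The largest bag has 3 vertices, giving width 2; this decomposition certifies tw(G) ≤ 2. Conversely, {0, 1, 3} is a clique of size 3, and the vertices of any clique must share a bag in every tree decomposition; so some bag has ≥ 3 vertices and tw(G) ≥ 2. The upper and lower bounds meet at 2, so that is the treewidth.

2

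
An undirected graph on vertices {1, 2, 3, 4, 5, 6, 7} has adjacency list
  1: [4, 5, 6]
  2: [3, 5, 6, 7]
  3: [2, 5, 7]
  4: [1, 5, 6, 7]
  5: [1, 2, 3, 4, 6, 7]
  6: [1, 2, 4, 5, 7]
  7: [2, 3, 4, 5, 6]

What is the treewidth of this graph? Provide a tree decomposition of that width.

Every bag has size at most 4, so the width is 4 − 1 = 3 and tw(G) ≤ 3. Conversely, {2, 3, 5, 7} is a clique of size 4, and the vertices of any clique must share a bag in every tree decomposition; so some bag has ≥ 4 vertices and tw(G) ≥ 3. Combining the bounds, tw(G) = 3.

Treewidth 3.
One optimal decomposition is:
Bags: B1 = {2, 5, 6, 7}  B2 = {4, 5, 6, 7}  B3 = {1, 4, 5, 6}  B4 = {2, 3, 5, 7}
Tree: B1–B2, B2–B3, B1–B4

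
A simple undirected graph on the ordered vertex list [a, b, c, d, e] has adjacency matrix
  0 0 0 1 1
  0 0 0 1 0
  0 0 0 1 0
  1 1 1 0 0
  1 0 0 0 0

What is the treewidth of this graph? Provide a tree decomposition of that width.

The largest bag has 2 vertices, giving width 1; this decomposition certifies tw(G) ≤ 1. Any graph with an edge has treewidth ≥ 1, and G has the edge b–d. The upper and lower bounds meet at 1, so that is the treewidth.

Treewidth 1.
Bags: B1 = {b, d}  B2 = {c, d}  B3 = {a, d}  B4 = {a, e}
Tree: B1–B2, B1–B3, B3–B4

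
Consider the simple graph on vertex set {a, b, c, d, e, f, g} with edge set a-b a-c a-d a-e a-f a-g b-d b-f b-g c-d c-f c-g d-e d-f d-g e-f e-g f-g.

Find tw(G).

4

A width-4 tree decomposition is:
Bags: B1 = {a, c, d, f, g}  B2 = {a, b, d, f, g}  B3 = {a, d, e, f, g}
Tree: B1–B2, B2–B3
Each bag holds 5 vertices, so the decomposition has width 4, which upper-bounds the treewidth. On the other hand G contains the 5-clique {a, d, e, f, g}. A clique must lie in a single bag of any decomposition, so no decomposition can have width below 4. Therefore the treewidth is 4.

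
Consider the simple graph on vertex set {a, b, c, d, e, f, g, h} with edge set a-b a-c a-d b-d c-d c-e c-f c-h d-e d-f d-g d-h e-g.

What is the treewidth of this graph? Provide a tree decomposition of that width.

The largest bag has 3 vertices, giving width 2; this decomposition certifies tw(G) ≤ 2. On the other hand G contains the 3-clique {d, e, g}. A clique must lie in a single bag of any decomposition, so no decomposition can have width below 2. Combining the bounds, tw(G) = 2.

Treewidth 2.
Bags: B1 = {c, d, f}  B2 = {a, c, d}  B3 = {c, d, e}  B4 = {d, e, g}  B5 = {a, b, d}  B6 = {c, d, h}
Tree: B1–B2, B2–B3, B3–B4, B2–B5, B1–B6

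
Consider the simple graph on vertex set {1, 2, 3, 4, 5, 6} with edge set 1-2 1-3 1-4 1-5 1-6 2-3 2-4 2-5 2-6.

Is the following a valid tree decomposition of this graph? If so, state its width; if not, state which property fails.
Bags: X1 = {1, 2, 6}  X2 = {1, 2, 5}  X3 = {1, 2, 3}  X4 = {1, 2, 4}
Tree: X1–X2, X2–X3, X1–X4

Yes; width 2.

Every vertex of G appears in some bag (union = {1, 2, 3, 4, 5, 6}); every edge is covered by a bag; and for each vertex v the set of bags containing v is connected in the bag tree. The decomposition is therefore valid. The largest bag has 3 vertices, so the width is 2.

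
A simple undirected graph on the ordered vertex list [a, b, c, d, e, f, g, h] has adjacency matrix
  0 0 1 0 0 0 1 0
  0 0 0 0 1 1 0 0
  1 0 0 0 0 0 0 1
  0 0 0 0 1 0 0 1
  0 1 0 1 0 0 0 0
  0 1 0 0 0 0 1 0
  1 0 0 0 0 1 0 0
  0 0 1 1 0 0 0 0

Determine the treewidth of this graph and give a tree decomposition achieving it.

Each bag holds 3 vertices, so the decomposition has width 2, which upper-bounds the treewidth. The edges b–f–g–a–c–h–d–e–b form a cycle, so G is not a tree and its treewidth is at least 2. Therefore the treewidth is 2.

Treewidth 2.
Bags: B1 = {b, f, g}  B2 = {a, b, g}  B3 = {a, b, c}  B4 = {b, c, h}  B5 = {b, d, h}  B6 = {b, d, e}
Tree: B1–B2, B2–B3, B3–B4, B4–B5, B5–B6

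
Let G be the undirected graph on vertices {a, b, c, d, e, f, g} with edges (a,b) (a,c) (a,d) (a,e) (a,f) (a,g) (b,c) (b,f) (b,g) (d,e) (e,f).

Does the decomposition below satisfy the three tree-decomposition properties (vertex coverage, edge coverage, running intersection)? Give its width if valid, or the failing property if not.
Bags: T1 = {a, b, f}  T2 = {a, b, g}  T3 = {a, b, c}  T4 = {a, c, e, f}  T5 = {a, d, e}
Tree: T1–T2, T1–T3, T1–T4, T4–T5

A tree decomposition must satisfy three properties: every vertex lies in some bag; for every edge, both endpoints lie together in some bag; and for every vertex, the bags containing it form a connected subtree. Here bags containing vertex c are not connected in the tree, so the decomposition is invalid.

No — bags containing vertex c are not connected in the tree.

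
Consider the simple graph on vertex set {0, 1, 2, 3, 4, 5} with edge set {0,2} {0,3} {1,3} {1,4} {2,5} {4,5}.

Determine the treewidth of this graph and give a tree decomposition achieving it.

The largest bag has 3 vertices, giving width 2; this decomposition certifies tw(G) ≤ 2. For the lower bound, G contains the cycle 5–4–1–3–0–2–5, so G is not a forest; only forests have treewidth ≤ 1, hence tw(G) ≥ 2. Hence tw(G) = 2 exactly.

Treewidth 2.
One such decomposition:
Bags: B1 = {1, 4, 5}  B2 = {1, 3, 5}  B3 = {0, 3, 5}  B4 = {0, 2, 5}
Tree: B1–B2, B2–B3, B3–B4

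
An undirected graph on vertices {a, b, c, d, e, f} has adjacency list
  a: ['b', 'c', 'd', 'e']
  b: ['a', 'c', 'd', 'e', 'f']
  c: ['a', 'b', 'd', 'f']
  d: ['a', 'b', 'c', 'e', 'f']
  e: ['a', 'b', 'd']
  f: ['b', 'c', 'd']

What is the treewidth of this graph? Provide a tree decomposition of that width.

Treewidth 3.
Bags: B1 = {a, b, c, d}  B2 = {b, c, d, f}  B3 = {a, b, d, e}
Tree: B1–B2, B1–B3

The largest bag has 4 vertices, giving width 3; this decomposition certifies tw(G) ≤ 3. For the lower bound, the 4 vertices {b, c, d, f} are pairwise adjacent, and any tree decomposition puts a clique entirely inside one bag — forcing width ≥ 3. Hence tw(G) = 3 exactly.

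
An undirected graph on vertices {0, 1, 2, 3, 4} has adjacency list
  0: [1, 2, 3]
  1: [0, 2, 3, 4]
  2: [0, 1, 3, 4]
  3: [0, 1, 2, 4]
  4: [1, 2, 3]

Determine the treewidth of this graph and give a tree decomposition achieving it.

Each bag holds 4 vertices, so the decomposition has width 3, which upper-bounds the treewidth. Conversely, {0, 1, 2, 3} is a clique of size 4, and the vertices of any clique must share a bag in every tree decomposition; so some bag has ≥ 4 vertices and tw(G) ≥ 3. Therefore the treewidth is 3.

Treewidth 3.
Bags: B1 = {1, 2, 3, 4}  B2 = {0, 1, 2, 3}
Tree: B1–B2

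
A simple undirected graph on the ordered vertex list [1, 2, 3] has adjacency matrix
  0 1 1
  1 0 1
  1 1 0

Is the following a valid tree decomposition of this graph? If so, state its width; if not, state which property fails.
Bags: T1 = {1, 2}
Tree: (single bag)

No — vertex 3 appears in no bag.

A tree decomposition must satisfy three properties: every vertex lies in some bag; for every edge, both endpoints lie together in some bag; and for every vertex, the bags containing it form a connected subtree. Here vertex 3 appears in no bag, so the decomposition is invalid.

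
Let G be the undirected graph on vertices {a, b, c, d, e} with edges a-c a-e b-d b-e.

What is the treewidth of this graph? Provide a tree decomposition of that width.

The largest bag has 2 vertices, giving width 1; this decomposition certifies tw(G) ≤ 1. Any graph with an edge has treewidth ≥ 1, and G has the edge c–a. Hence tw(G) = 1 exactly.

Treewidth 1.
One such decomposition:
Bags: B1 = {a, c}  B2 = {a, e}  B3 = {b, e}  B4 = {b, d}
Tree: B1–B2, B2–B3, B3–B4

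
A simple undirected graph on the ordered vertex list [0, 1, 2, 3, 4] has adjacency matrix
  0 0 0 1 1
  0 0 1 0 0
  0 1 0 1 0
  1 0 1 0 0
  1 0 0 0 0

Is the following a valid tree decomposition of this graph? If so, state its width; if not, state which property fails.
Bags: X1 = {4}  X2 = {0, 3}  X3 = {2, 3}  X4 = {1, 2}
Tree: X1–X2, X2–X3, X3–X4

No — edge (0,4) lies in no bag.

A tree decomposition must satisfy three properties: every vertex lies in some bag; for every edge, both endpoints lie together in some bag; and for every vertex, the bags containing it form a connected subtree. Here edge (0,4) lies in no bag, so the decomposition is invalid.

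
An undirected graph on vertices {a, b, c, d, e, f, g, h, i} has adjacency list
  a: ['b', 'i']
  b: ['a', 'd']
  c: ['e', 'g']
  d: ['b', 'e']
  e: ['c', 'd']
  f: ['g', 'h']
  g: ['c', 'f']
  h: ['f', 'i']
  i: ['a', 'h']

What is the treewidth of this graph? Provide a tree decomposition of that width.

Every bag has size at most 3, so the width is 3 − 1 = 2 and tw(G) ≤ 2. Since c–e–d–b–a–i–h–f–g–c is a cycle in G, G is not acyclic. Forests are exactly the graphs of treewidth ≤ 1, so tw(G) ≥ 2. The upper and lower bounds meet at 2, so that is the treewidth.

Treewidth 2.
One optimal decomposition is:
Bags: B1 = {c, d, e}  B2 = {b, c, d}  B3 = {a, b, c}  B4 = {a, c, i}  B5 = {c, h, i}  B6 = {c, f, h}  B7 = {c, f, g}
Tree: B1–B2, B2–B3, B3–B4, B4–B5, B5–B6, B6–B7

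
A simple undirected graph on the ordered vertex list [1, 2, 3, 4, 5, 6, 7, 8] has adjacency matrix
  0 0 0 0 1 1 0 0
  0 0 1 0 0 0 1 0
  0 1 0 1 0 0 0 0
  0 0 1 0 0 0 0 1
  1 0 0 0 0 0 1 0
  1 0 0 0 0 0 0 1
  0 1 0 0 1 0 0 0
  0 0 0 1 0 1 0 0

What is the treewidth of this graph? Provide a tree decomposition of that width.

Each bag holds 3 vertices, so the decomposition has width 2, which upper-bounds the treewidth. The edges 1–5–7–2–3–4–8–6–1 form a cycle, so G is not a tree and its treewidth is at least 2. The upper and lower bounds meet at 2, so that is the treewidth.

Treewidth 2.
One such decomposition:
Bags: B1 = {1, 5, 7}  B2 = {1, 2, 7}  B3 = {1, 2, 3}  B4 = {1, 3, 4}  B5 = {1, 4, 8}  B6 = {1, 6, 8}
Tree: B1–B2, B2–B3, B3–B4, B4–B5, B5–B6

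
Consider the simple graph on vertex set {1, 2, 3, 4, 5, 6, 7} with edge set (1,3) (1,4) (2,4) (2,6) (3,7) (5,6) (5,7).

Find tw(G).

A width-2 tree decomposition is:
Bags: B1 = {3, 5, 7}  B2 = {1, 3, 5}  B3 = {1, 4, 5}  B4 = {2, 4, 5}  B5 = {2, 5, 6}
Tree: B1–B2, B2–B3, B3–B4, B4–B5
Each bag holds 3 vertices, so the decomposition has width 2, which upper-bounds the treewidth. For the lower bound, G contains the cycle 5–7–3–1–4–2–6–5, so G is not a forest; only forests have treewidth ≤ 1, hence tw(G) ≥ 2. Combining the bounds, tw(G) = 2.

2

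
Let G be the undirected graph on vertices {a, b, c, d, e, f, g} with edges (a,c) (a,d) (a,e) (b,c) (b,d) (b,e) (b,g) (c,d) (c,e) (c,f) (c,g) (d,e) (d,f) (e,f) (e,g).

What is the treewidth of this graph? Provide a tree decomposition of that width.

The largest bag has 4 vertices, giving width 3; this decomposition certifies tw(G) ≤ 3. On the other hand G contains the 4-clique {c, d, e, f}. A clique must lie in a single bag of any decomposition, so no decomposition can have width below 3. The upper and lower bounds meet at 3, so that is the treewidth.

Treewidth 3.
Bags: B1 = {c, d, e, f}  B2 = {b, c, d, e}  B3 = {a, c, d, e}  B4 = {b, c, e, g}
Tree: B1–B2, B1–B3, B2–B4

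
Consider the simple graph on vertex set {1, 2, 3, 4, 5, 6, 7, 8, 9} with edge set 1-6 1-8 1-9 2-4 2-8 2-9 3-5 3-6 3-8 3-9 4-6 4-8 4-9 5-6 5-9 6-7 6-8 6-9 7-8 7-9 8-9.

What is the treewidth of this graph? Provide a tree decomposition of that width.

Treewidth 3.
One such decomposition:
Bags: B1 = {3, 6, 8, 9}  B2 = {4, 6, 8, 9}  B3 = {2, 4, 8, 9}  B4 = {6, 7, 8, 9}  B5 = {3, 5, 6, 9}  B6 = {1, 6, 8, 9}
Tree: B1–B2, B2–B3, B1–B4, B1–B5, B1–B6

Every bag has size at most 4, so the width is 4 − 1 = 3 and tw(G) ≤ 3. For the lower bound, the 4 vertices {2, 4, 8, 9} are pairwise adjacent, and any tree decomposition puts a clique entirely inside one bag — forcing width ≥ 3. Therefore the treewidth is 3.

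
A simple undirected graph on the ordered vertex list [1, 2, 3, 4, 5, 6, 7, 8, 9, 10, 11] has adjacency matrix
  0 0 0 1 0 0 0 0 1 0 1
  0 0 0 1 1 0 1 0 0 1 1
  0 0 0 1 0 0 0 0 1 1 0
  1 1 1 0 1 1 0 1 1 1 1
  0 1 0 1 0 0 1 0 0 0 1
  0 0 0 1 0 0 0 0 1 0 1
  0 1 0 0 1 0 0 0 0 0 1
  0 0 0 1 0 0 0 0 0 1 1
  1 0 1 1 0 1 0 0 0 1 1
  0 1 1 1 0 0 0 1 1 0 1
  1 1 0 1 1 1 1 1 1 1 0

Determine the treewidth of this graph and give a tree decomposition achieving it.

Treewidth 3.
One such decomposition:
Bags: B1 = {2, 4, 10, 11}  B2 = {4, 9, 10, 11}  B3 = {2, 4, 5, 11}  B4 = {1, 4, 9, 11}  B5 = {2, 5, 7, 11}  B6 = {4, 6, 9, 11}  B7 = {4, 8, 10, 11}  B8 = {3, 4, 9, 10}
Tree: B1–B2, B1–B3, B2–B4, B3–B5, B4–B6, B2–B7, B2–B8

Every bag has size at most 4, so the width is 4 − 1 = 3 and tw(G) ≤ 3. On the other hand G contains the 4-clique {4, 8, 10, 11}. A clique must lie in a single bag of any decomposition, so no decomposition can have width below 3. Combining the bounds, tw(G) = 3.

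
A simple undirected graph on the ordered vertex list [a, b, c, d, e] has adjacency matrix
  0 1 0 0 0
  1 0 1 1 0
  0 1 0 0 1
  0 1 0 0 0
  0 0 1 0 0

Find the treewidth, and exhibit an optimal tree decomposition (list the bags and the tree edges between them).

Treewidth 1.
One optimal decomposition is:
Bags: B1 = {a, b}  B2 = {b, c}  B3 = {c, e}  B4 = {b, d}
Tree: B1–B2, B2–B3, B1–B4

Each bag holds 2 vertices, so the decomposition has width 1, which upper-bounds the treewidth. G has an edge, so its treewidth is at least 1. Therefore the treewidth is 1.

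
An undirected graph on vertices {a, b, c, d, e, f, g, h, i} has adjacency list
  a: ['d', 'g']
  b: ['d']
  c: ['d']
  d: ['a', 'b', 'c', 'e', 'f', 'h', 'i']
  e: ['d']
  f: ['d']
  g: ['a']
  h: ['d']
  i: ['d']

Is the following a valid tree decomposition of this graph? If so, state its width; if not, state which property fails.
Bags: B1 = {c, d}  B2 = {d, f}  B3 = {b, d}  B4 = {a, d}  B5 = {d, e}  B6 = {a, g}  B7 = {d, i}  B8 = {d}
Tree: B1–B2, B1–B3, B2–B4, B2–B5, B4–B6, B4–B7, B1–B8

No — vertex h appears in no bag.

A tree decomposition must satisfy three properties: every vertex lies in some bag; for every edge, both endpoints lie together in some bag; and for every vertex, the bags containing it form a connected subtree. Here vertex h appears in no bag, so the decomposition is invalid.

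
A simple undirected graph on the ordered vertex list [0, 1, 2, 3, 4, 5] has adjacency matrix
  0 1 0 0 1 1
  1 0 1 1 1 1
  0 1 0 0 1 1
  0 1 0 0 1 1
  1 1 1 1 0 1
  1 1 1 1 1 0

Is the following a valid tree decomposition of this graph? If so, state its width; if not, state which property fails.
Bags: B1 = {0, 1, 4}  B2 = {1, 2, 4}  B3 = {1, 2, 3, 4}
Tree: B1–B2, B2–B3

No — vertex 5 appears in no bag.

A tree decomposition must satisfy three properties: every vertex lies in some bag; for every edge, both endpoints lie together in some bag; and for every vertex, the bags containing it form a connected subtree. Here vertex 5 appears in no bag, so the decomposition is invalid.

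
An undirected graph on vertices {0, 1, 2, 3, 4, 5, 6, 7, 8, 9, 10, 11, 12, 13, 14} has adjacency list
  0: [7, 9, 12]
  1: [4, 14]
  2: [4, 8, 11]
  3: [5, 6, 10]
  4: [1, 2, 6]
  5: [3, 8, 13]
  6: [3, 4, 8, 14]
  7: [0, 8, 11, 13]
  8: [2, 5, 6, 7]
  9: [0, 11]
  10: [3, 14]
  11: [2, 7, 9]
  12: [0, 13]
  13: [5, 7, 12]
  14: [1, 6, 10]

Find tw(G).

3

A width-3 tree decomposition is:
Bags: B1 = {0, 9, 11, 12}  B2 = {0, 7, 11, 12}  B3 = {7, 11, 12, 13}  B4 = {2, 7, 11, 13}  B5 = {2, 7, 8, 13}  B6 = {2, 5, 8, 13}  B7 = {2, 4, 5, 8}  B8 = {4, 5, 6, 8}  B9 = {3, 4, 5, 6}  B10 = {1, 3, 4, 6}  B11 = {1, 3, 6, 14}  B12 = {1, 3, 10, 14}
Tree: B1–B2, B2–B3, B3–B4, B4–B5, B5–B6, B6–B7, B7–B8, B8–B9, B9–B10, B10–B11, B11–B12
Each bag holds 4 vertices, so the decomposition has width 3, which upper-bounds the treewidth. For the lower bound: the 4 vertex sets {0,9,12}, {11}, {7}, {2,5,8,13} are disjoint, each induces a connected subgraph, and every pair is joined by at least one edge of G. Contracting each set to a single vertex therefore yields K_{4} as a minor, and since treewidth is minor-monotone, tw(G) ≥ tw(K_{4}) = 3. Hence tw(G) = 3 exactly.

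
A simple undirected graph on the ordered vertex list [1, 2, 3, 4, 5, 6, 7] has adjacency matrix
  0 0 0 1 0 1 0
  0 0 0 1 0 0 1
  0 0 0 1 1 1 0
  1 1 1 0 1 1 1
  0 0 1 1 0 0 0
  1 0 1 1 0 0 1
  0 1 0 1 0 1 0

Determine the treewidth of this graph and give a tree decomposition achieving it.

Every bag has size at most 3, so the width is 3 − 1 = 2 and tw(G) ≤ 2. Conversely, {2, 4, 7} is a clique of size 3, and the vertices of any clique must share a bag in every tree decomposition; so some bag has ≥ 3 vertices and tw(G) ≥ 2. The upper and lower bounds meet at 2, so that is the treewidth.

Treewidth 2.
One such decomposition:
Bags: B1 = {3, 4, 6}  B2 = {1, 4, 6}  B3 = {3, 4, 5}  B4 = {4, 6, 7}  B5 = {2, 4, 7}
Tree: B1–B2, B1–B3, B1–B4, B4–B5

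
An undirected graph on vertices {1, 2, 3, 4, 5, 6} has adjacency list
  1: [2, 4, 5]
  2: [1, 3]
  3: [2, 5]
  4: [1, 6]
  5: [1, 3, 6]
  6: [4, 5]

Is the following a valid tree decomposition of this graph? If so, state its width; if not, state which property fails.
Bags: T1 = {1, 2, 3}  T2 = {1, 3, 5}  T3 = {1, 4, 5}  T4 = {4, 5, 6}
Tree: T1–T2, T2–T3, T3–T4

Yes; width 2.

Checking the three conditions: (i) the bags cover all of {1, 2, 3, 4, 5, 6}; (ii) for each edge, some bag contains both endpoints; (iii) the bags containing any fixed vertex form a subtree. All hold, so the decomposition is valid with width 3 − 1 = 2.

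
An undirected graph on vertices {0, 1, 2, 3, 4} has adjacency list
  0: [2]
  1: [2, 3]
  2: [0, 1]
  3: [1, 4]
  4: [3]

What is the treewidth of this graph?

1

A width-1 tree decomposition is:
Bags: B1 = {0, 2}  B2 = {1, 2}  B3 = {1, 3}  B4 = {3, 4}
Tree: B1–B2, B2–B3, B3–B4
Each bag holds 2 vertices, so the decomposition has width 1, which upper-bounds the treewidth. Any graph with an edge has treewidth ≥ 1, and G has the edge 0–2. Hence tw(G) = 1 exactly.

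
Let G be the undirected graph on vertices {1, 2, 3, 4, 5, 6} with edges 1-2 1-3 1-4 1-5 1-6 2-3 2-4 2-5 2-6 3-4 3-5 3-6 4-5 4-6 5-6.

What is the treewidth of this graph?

5

A width-5 tree decomposition is:
Bags: B1 = {1, 2, 3, 4, 5, 6}
Tree: (single bag)
A single bag containing all 6 vertices is trivially a valid decomposition of width 5. For the lower bound, the 6 vertices {1, 2, 3, 4, 5, 6} are pairwise adjacent, and any tree decomposition puts a clique entirely inside one bag — forcing width ≥ 5. Therefore the treewidth is 5.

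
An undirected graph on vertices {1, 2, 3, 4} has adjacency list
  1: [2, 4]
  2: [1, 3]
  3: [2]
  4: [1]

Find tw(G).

1

A width-1 tree decomposition is:
Bags: B1 = {2, 3}  B2 = {1, 2}  B3 = {1, 4}
Tree: B1–B2, B2–B3
Every bag has size at most 2, so the width is 2 − 1 = 1 and tw(G) ≤ 1. Any graph with an edge has treewidth ≥ 1, and G has the edge 3–2. Hence tw(G) = 1 exactly.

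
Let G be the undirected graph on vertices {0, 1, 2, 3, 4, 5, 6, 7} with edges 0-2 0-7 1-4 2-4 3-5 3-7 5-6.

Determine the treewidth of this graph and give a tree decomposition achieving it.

Treewidth 1.
One optimal decomposition is:
Bags: B1 = {5, 6}  B2 = {3, 5}  B3 = {3, 7}  B4 = {0, 7}  B5 = {0, 2}  B6 = {2, 4}  B7 = {1, 4}
Tree: B1–B2, B2–B3, B3–B4, B4–B5, B5–B6, B6–B7

The largest bag has 2 vertices, giving width 1; this decomposition certifies tw(G) ≤ 1. Since G has at least one edge (e.g. 6–5), it is not an edgeless graph, so tw(G) ≥ 1. Therefore the treewidth is 1.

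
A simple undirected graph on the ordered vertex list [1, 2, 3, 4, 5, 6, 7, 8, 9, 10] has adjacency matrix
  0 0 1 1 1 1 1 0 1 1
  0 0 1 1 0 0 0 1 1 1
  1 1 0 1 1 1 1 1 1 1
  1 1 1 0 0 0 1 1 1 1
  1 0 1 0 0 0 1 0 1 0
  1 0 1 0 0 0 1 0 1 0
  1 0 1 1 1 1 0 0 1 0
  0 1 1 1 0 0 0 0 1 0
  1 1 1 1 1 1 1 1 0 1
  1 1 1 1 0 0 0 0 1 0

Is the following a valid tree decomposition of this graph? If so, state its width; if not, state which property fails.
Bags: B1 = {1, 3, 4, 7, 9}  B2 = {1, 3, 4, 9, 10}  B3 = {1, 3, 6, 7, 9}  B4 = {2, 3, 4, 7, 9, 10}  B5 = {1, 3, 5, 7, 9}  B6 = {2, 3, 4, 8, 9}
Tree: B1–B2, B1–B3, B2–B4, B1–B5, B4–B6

A tree decomposition must satisfy three properties: every vertex lies in some bag; for every edge, both endpoints lie together in some bag; and for every vertex, the bags containing it form a connected subtree. Here bags containing vertex 7 are not connected in the tree, so the decomposition is invalid.

No — bags containing vertex 7 are not connected in the tree.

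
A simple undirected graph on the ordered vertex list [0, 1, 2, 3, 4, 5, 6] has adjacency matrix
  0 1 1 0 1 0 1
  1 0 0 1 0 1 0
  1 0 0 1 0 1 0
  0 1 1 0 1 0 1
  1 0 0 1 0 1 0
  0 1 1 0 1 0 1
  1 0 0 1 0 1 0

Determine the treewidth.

3

A width-3 tree decomposition is:
Bags: B1 = {0, 2, 3, 5}  B2 = {0, 3, 5, 6}  B3 = {0, 1, 3, 5}  B4 = {0, 3, 4, 5}
Tree: B1–B2, B2–B3, B3–B4
Every bag has size at most 4, so the width is 4 − 1 = 3 and tw(G) ≤ 3. For the lower bound: the 4 vertex sets {2,5}, {3,6}, {0}, {1} are disjoint, each induces a connected subgraph, and every pair is joined by at least one edge of G. Contracting each set to a single vertex therefore yields K_{4} as a minor, and since treewidth is minor-monotone, tw(G) ≥ tw(K_{4}) = 3. The upper and lower bounds meet at 3, so that is the treewidth.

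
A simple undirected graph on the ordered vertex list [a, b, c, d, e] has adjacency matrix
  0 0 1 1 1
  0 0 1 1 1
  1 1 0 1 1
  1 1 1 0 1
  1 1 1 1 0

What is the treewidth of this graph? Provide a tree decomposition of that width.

The largest bag has 4 vertices, giving width 3; this decomposition certifies tw(G) ≤ 3. For the lower bound, the 4 vertices {a, c, d, e} are pairwise adjacent, and any tree decomposition puts a clique entirely inside one bag — forcing width ≥ 3. Combining the bounds, tw(G) = 3.

Treewidth 3.
Bags: B1 = {b, c, d, e}  B2 = {a, c, d, e}
Tree: B1–B2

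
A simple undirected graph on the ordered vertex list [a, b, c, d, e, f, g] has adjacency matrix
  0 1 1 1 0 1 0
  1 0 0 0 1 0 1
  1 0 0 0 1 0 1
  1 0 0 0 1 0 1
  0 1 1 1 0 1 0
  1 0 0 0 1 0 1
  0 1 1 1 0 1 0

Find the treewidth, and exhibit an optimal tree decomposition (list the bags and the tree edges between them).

Treewidth 3.
Bags: B1 = {a, c, e, g}  B2 = {a, d, e, g}  B3 = {a, e, f, g}  B4 = {a, b, e, g}
Tree: B1–B2, B2–B3, B3–B4

Every bag has size at most 4, so the width is 4 − 1 = 3 and tw(G) ≤ 3. For the lower bound: the 4 vertex sets {c,e}, {d,g}, {a}, {f} are disjoint, each induces a connected subgraph, and every pair is joined by at least one edge of G. Contracting each set to a single vertex therefore yields K_{4} as a minor, and since treewidth is minor-monotone, tw(G) ≥ tw(K_{4}) = 3. The upper and lower bounds meet at 3, so that is the treewidth.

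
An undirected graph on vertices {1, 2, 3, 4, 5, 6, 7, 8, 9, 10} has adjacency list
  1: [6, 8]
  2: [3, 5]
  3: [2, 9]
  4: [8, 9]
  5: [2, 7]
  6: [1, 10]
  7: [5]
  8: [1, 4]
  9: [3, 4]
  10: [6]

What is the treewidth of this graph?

A width-1 tree decomposition is:
Bags: B1 = {5, 7}  B2 = {2, 5}  B3 = {2, 3}  B4 = {3, 9}  B5 = {4, 9}  B6 = {4, 8}  B7 = {1, 8}  B8 = {1, 6}  B9 = {6, 10}
Tree: B1–B2, B2–B3, B3–B4, B4–B5, B5–B6, B6–B7, B7–B8, B8–B9
Each bag holds 2 vertices, so the decomposition has width 1, which upper-bounds the treewidth. Any graph with an edge has treewidth ≥ 1, and G has the edge 7–5. The upper and lower bounds meet at 1, so that is the treewidth.

1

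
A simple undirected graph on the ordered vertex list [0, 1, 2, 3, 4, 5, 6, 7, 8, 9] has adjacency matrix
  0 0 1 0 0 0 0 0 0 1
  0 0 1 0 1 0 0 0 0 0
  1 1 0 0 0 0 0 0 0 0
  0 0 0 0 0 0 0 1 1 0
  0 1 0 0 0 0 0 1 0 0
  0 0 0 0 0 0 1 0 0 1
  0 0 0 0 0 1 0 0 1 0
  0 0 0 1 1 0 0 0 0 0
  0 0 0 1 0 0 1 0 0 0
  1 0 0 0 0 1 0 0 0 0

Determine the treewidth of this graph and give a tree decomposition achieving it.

Treewidth 2.
Bags: B1 = {0, 5, 9}  B2 = {0, 5, 6}  B3 = {0, 6, 8}  B4 = {0, 3, 8}  B5 = {0, 3, 7}  B6 = {0, 4, 7}  B7 = {0, 1, 4}  B8 = {0, 1, 2}
Tree: B1–B2, B2–B3, B3–B4, B4–B5, B5–B6, B6–B7, B7–B8

Each bag holds 3 vertices, so the decomposition has width 2, which upper-bounds the treewidth. Since 0–9–5–6–8–3–7–4–1–2–0 is a cycle in G, G is not acyclic. Forests are exactly the graphs of treewidth ≤ 1, so tw(G) ≥ 2. The upper and lower bounds meet at 2, so that is the treewidth.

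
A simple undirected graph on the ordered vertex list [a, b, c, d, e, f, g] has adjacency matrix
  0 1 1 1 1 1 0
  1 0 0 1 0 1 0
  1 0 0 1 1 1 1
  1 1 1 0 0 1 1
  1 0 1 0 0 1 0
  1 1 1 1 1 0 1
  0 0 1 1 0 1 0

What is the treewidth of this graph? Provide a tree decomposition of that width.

Treewidth 3.
One optimal decomposition is:
Bags: B1 = {a, c, d, f}  B2 = {a, b, d, f}  B3 = {a, c, e, f}  B4 = {c, d, f, g}
Tree: B1–B2, B1–B3, B1–B4

The largest bag has 4 vertices, giving width 3; this decomposition certifies tw(G) ≤ 3. On the other hand G contains the 4-clique {c, d, f, g}. A clique must lie in a single bag of any decomposition, so no decomposition can have width below 3. Combining the bounds, tw(G) = 3.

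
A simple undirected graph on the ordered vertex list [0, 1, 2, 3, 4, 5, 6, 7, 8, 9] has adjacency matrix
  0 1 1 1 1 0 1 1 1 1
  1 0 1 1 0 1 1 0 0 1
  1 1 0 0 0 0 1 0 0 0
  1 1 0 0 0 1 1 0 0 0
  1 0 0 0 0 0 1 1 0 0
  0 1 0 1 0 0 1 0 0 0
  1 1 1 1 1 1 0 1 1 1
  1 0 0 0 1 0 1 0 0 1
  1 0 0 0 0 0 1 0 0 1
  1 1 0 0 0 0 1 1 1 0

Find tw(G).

A width-3 tree decomposition is:
Bags: B1 = {0, 6, 7, 9}  B2 = {0, 1, 6, 9}  B3 = {0, 1, 2, 6}  B4 = {0, 1, 3, 6}  B5 = {1, 3, 5, 6}  B6 = {0, 4, 6, 7}  B7 = {0, 6, 8, 9}
Tree: B1–B2, B2–B3, B2–B4, B4–B5, B1–B6, B2–B7
The largest bag has 4 vertices, giving width 3; this decomposition certifies tw(G) ≤ 3. On the other hand G contains the 4-clique {0, 6, 8, 9}. A clique must lie in a single bag of any decomposition, so no decomposition can have width below 3. Therefore the treewidth is 3.

3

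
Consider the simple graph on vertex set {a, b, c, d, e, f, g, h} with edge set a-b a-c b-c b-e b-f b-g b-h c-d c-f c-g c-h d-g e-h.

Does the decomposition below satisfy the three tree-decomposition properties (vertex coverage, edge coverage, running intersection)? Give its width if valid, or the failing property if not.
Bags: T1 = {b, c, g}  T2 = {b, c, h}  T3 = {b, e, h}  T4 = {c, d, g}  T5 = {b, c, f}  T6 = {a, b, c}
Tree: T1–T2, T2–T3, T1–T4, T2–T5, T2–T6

Every vertex of G appears in some bag (union = {a, b, c, d, e, f, g, h}); every edge is covered by a bag; and for each vertex v the set of bags containing v is connected in the bag tree. The decomposition is therefore valid. The largest bag has 3 vertices, so the width is 2.

Yes; width 2.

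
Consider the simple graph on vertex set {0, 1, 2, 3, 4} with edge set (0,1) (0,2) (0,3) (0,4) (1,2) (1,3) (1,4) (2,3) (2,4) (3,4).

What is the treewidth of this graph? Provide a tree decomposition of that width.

With just one bag of size 5, the width is 5 − 1 = 4, so tw(G) ≤ 4. Conversely, {0, 1, 2, 3, 4} is a clique of size 5, and the vertices of any clique must share a bag in every tree decomposition; so some bag has ≥ 5 vertices and tw(G) ≥ 4. Therefore the treewidth is 4.

Treewidth 4.
One such decomposition:
Bags: B1 = {0, 1, 2, 3, 4}
Tree: (single bag)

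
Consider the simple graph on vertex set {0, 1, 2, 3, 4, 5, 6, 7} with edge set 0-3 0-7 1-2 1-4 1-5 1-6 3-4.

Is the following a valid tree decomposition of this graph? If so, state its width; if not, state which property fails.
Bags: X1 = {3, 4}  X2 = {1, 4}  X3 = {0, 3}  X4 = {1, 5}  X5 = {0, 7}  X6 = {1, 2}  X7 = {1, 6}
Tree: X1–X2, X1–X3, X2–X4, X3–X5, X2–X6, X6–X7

Vertex coverage: the bags together contain {0, 1, 2, 3, 4, 5, 6, 7}, the full vertex set. Edge coverage: each edge of G has both endpoints in at least one bag. Running intersection: for every vertex, the bags containing it form a connected subtree. All three properties hold, so this is a valid tree decomposition of width max|bag| − 1 = 1, and hence tw(G) ≤ 1.

Yes; width 1.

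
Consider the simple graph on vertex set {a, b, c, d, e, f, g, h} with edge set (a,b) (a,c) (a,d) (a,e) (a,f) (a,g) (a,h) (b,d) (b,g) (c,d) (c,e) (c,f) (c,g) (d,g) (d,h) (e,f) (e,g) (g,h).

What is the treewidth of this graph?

3

A width-3 tree decomposition is:
Bags: B1 = {a, c, e, g}  B2 = {a, c, d, g}  B3 = {a, b, d, g}  B4 = {a, c, e, f}  B5 = {a, d, g, h}
Tree: B1–B2, B2–B3, B1–B4, B3–B5
Each bag holds 4 vertices, so the decomposition has width 3, which upper-bounds the treewidth. Conversely, {a, d, g, h} is a clique of size 4, and the vertices of any clique must share a bag in every tree decomposition; so some bag has ≥ 4 vertices and tw(G) ≥ 3. Hence tw(G) = 3 exactly.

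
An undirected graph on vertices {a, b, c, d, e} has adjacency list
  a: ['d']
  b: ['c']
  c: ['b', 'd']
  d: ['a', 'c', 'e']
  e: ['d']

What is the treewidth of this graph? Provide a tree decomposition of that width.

Every bag has size at most 2, so the width is 2 − 1 = 1 and tw(G) ≤ 1. Any graph with an edge has treewidth ≥ 1, and G has the edge d–c. Combining the bounds, tw(G) = 1.

Treewidth 1.
One optimal decomposition is:
Bags: B1 = {c, d}  B2 = {b, c}  B3 = {a, d}  B4 = {d, e}
Tree: B1–B2, B1–B3, B3–B4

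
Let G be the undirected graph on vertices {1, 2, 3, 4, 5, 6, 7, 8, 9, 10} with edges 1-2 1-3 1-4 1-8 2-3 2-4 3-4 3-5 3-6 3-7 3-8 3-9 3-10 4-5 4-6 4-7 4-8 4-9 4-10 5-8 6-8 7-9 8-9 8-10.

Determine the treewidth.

A width-3 tree decomposition is:
Bags: B1 = {1, 3, 4, 8}  B2 = {3, 4, 8, 10}  B3 = {3, 4, 5, 8}  B4 = {1, 2, 3, 4}  B5 = {3, 4, 6, 8}  B6 = {3, 4, 8, 9}  B7 = {3, 4, 7, 9}
Tree: B1–B2, B2–B3, B1–B4, B3–B5, B1–B6, B6–B7
The largest bag has 4 vertices, giving width 3; this decomposition certifies tw(G) ≤ 3. For the lower bound, the 4 vertices {1, 3, 4, 8} are pairwise adjacent, and any tree decomposition puts a clique entirely inside one bag — forcing width ≥ 3. Therefore the treewidth is 3.

3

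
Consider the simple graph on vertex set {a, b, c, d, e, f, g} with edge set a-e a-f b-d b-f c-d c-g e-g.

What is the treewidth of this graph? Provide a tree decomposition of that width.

The largest bag has 3 vertices, giving width 2; this decomposition certifies tw(G) ≤ 2. For the lower bound, G contains the cycle e–a–f–b–d–c–g–e, so G is not a forest; only forests have treewidth ≤ 1, hence tw(G) ≥ 2. Combining the bounds, tw(G) = 2.

Treewidth 2.
One optimal decomposition is:
Bags: B1 = {a, e, f}  B2 = {b, e, f}  B3 = {b, d, e}  B4 = {c, d, e}  B5 = {c, e, g}
Tree: B1–B2, B2–B3, B3–B4, B4–B5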